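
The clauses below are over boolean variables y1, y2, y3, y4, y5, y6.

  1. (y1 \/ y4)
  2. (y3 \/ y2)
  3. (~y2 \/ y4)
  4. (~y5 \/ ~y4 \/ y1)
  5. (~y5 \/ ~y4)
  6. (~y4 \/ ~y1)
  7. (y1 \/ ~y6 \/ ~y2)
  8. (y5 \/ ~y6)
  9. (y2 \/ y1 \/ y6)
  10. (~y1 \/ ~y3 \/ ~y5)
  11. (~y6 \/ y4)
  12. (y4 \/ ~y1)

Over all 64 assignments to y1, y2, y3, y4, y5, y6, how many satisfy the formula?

2

The models are:
  y1=0 y2=1 y3=0 y4=1 y5=0 y6=0
  y1=0 y2=1 y3=1 y4=1 y5=0 y6=0
That's 2 in total.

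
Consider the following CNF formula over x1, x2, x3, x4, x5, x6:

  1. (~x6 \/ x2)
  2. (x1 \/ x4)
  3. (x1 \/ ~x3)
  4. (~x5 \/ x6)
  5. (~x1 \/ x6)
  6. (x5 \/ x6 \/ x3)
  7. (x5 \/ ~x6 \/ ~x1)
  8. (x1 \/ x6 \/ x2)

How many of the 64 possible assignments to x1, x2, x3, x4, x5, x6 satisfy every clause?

6

Satisfying assignments:
  x1=0 x2=1 x3=0 x4=1 x5=0 x6=1
  x1=0 x2=1 x3=0 x4=1 x5=1 x6=1
  x1=1 x2=1 x3=0 x4=0 x5=1 x6=1
  x1=1 x2=1 x3=0 x4=1 x5=1 x6=1
  x1=1 x2=1 x3=1 x4=0 x5=1 x6=1
  x1=1 x2=1 x3=1 x4=1 x5=1 x6=1
That's 6 in total.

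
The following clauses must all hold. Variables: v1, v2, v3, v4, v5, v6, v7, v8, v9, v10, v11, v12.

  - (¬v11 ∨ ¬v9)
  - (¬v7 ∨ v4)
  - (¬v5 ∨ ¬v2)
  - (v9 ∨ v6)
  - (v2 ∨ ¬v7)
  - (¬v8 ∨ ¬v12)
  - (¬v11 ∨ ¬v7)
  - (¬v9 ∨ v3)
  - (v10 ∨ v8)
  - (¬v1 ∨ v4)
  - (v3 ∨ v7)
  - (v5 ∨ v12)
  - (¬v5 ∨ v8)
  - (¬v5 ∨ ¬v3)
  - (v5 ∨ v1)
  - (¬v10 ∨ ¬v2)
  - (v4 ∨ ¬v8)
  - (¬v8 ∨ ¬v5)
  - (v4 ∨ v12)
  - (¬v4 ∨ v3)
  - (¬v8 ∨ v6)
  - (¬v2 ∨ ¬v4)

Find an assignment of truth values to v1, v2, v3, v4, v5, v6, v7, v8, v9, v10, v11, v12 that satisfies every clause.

Pure literal: v6 appears only positively; assign v6 = True.
Pure literal: v11 appears only negated; assign v11 = False.
Set v1 = True and propagate.
  then v4 is forced to True.
  then v3 is forced to True.
  then v5 is forced to False.
  then v12 is forced to True.
  then v8 is forced to False.
  then v10 is forced to True.
  then v2 is forced to False.
  then v7 is forced to False.
v9 is now unconstrained; take v9 = False.
Check each clause:
  1. (¬v9 ∨ ¬v11) — ¬v11 is true.
  2. (¬v7 ∨ v4) — ¬v7 is true.
  3. (¬v5 ∨ ¬v2) — ¬v5 is true.
  4. (v9 ∨ v6) — v6 is true.
  5. (v2 ∨ ¬v7) — ¬v7 is true.
  6. (¬v12 ∨ ¬v8) — ¬v8 is true.
  7. (¬v7 ∨ ¬v11) — ¬v7 is true.
  8. (¬v9 ∨ v3) — v3 is true.
  9. (v10 ∨ v8) — v10 is true.
  10. (¬v1 ∨ v4) — v4 is true.
  11. (v7 ∨ v3) — v3 is true.
  12. (v12 ∨ v5) — v12 is true.
  13. (v8 ∨ ¬v5) — ¬v5 is true.
  14. (¬v3 ∨ ¬v5) — ¬v5 is true.
  15. (v5 ∨ v1) — v1 is true.
  16. (¬v2 ∨ ¬v10) — ¬v2 is true.
  17. (¬v8 ∨ v4) — ¬v8 is true.
  18. (¬v8 ∨ ¬v5) — ¬v8 is true.
  19. (v12 ∨ v4) — v12 is true.
  20. (¬v4 ∨ v3) — v3 is true.
  21. (v6 ∨ ¬v8) — ¬v8 is true.
  22. (¬v4 ∨ ¬v2) — ¬v2 is true.

v1 = T, v2 = F, v3 = T, v4 = T, v5 = F, v6 = T, v7 = F, v8 = F, v9 = F, v10 = T, v11 = F, v12 = T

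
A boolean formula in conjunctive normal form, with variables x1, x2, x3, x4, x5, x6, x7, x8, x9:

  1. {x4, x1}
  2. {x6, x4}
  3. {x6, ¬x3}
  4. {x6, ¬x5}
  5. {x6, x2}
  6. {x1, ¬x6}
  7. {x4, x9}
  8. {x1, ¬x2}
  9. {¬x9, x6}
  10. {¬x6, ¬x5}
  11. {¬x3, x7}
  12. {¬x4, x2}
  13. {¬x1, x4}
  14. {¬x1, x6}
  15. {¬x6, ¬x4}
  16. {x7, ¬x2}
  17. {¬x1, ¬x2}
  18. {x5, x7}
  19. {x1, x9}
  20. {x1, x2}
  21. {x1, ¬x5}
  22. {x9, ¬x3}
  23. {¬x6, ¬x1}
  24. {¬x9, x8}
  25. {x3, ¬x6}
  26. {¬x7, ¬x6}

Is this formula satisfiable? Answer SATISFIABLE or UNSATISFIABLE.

x6 = True:
  propagation gives x1=True; an empty clause results — contradiction.
x6 = False:
  propagation gives x4=True, x3=False, x5=False, x2=True; an empty clause results — contradiction.
Every branch closes, so no satisfying assignment exists.

UNSATISFIABLE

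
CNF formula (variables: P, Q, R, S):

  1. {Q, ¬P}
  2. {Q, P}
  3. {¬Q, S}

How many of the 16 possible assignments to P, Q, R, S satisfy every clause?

The models are:
  P=0 Q=1 R=0 S=1
  P=0 Q=1 R=1 S=1
  P=1 Q=1 R=0 S=1
  P=1 Q=1 R=1 S=1
That's 4 in total.

4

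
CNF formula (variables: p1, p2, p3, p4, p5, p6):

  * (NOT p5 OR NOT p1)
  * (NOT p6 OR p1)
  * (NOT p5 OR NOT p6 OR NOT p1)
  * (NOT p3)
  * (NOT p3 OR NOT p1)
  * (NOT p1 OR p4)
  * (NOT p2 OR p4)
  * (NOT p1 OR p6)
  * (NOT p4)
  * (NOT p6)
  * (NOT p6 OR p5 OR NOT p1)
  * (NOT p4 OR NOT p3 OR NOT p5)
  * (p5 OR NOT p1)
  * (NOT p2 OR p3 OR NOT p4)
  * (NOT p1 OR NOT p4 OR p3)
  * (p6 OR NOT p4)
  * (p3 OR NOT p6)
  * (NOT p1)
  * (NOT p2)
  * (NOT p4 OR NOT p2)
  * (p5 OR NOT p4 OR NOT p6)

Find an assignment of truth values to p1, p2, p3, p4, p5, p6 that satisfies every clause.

p1=False, p2=False, p3=False, p4=False, p5=True, p6=False

Check each clause:
  1. (NOT p5 OR NOT p1) — NOT p1 is true.
  2. (NOT p6 OR p1) — NOT p6 is true.
  3. (NOT p1 OR NOT p6 OR NOT p5) — NOT p6 is true.
  4. (NOT p3) — NOT p3 is true.
  5. (NOT p3 OR NOT p1) — NOT p3 is true.
  6. (NOT p1 OR p4) — NOT p1 is true.
  7. (NOT p2 OR p4) — NOT p2 is true.
  8. (NOT p1 OR p6) — NOT p1 is true.
  9. (NOT p4) — NOT p4 is true.
  10. (NOT p6) — NOT p6 is true.
  11. (p5 OR NOT p6 OR NOT p1) — NOT p6 is true.
  12. (NOT p4 OR NOT p3 OR NOT p5) — NOT p4 is true.
  13. (NOT p1 OR p5) — p5 is true.
  14. (p3 OR NOT p2 OR NOT p4) — NOT p4 is true.
  15. (p3 OR NOT p4 OR NOT p1) — NOT p4 is true.
  16. (NOT p4 OR p6) — NOT p4 is true.
  17. (p3 OR NOT p6) — NOT p6 is true.
  18. (NOT p1) — NOT p1 is true.
  19. (NOT p2) — NOT p2 is true.
  20. (NOT p4 OR NOT p2) — NOT p4 is true.
  21. (p5 OR NOT p4 OR NOT p6) — NOT p6 is true.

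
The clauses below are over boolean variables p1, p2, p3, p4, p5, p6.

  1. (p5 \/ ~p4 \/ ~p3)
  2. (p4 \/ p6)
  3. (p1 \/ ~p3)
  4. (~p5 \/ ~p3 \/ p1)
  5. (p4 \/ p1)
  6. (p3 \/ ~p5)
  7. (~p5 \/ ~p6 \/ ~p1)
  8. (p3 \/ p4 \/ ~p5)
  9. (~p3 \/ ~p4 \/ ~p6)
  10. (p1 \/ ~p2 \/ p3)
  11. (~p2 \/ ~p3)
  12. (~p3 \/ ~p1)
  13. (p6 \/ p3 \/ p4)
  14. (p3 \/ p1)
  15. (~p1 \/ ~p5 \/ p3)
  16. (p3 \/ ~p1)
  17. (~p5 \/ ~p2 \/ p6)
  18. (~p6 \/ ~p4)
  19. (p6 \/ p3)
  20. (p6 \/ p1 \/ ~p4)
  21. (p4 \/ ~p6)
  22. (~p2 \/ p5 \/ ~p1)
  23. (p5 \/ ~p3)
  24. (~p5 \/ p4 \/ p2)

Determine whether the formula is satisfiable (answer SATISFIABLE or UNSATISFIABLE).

p3 = True:
  propagation gives p1=True; an empty clause results — contradiction.
p3 = False:
  propagation gives p5=False, p1=True; an empty clause results — contradiction.
Every branch closes, so no satisfying assignment exists.

UNSATISFIABLE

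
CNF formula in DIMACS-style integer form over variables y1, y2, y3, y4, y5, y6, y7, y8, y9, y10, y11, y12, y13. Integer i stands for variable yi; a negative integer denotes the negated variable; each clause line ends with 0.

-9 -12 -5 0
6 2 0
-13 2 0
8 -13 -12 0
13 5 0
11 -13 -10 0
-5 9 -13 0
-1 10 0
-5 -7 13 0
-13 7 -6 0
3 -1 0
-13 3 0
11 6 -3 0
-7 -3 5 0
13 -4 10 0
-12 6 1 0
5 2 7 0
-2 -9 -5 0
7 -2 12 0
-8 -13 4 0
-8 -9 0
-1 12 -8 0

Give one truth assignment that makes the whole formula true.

y1=False  y2=True  y3=True  y4=False  y5=True  y6=True  y7=False  y8=True  y9=False  y10=True  y11=True  y12=True  y13=False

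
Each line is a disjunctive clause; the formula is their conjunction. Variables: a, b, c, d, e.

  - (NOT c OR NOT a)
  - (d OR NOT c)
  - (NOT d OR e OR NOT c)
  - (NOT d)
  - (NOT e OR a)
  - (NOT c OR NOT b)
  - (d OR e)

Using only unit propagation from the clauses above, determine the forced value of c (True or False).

(NOT d) stands alone — d = False.
(NOT c OR d) with d = False leaves only NOT c, so c = False.

False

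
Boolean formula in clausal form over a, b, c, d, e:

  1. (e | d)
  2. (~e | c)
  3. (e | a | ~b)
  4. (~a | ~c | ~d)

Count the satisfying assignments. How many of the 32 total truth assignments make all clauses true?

10

Split on e, then a.
  e=1, a=1: remaining (b,c,d) ∈ {(0,1,0); (1,1,0)} — 2.
  e=1, a=0: remaining (b,c,d) ∈ {(0,1,0); (0,1,1); (1,1,0); (1,1,1)} — 4.
  e=0, a=1: remaining (b,c,d) ∈ {(0,0,1); (1,0,1)} — 2.
  e=0, a=0: remaining (b,c,d) ∈ {(0,0,1); (0,1,1)} — 2.
Total: 2 + 4 + 2 + 2 = 10.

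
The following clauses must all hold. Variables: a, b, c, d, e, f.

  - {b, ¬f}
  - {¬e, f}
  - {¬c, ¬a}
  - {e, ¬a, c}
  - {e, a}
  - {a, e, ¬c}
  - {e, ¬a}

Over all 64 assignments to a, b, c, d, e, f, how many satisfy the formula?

6

Satisfying assignments:
  a=0 b=1 c=0 d=0 e=1 f=1
  a=0 b=1 c=0 d=1 e=1 f=1
  a=0 b=1 c=1 d=0 e=1 f=1
  a=0 b=1 c=1 d=1 e=1 f=1
  a=1 b=1 c=0 d=0 e=1 f=1
  a=1 b=1 c=0 d=1 e=1 f=1
That's 6 in total.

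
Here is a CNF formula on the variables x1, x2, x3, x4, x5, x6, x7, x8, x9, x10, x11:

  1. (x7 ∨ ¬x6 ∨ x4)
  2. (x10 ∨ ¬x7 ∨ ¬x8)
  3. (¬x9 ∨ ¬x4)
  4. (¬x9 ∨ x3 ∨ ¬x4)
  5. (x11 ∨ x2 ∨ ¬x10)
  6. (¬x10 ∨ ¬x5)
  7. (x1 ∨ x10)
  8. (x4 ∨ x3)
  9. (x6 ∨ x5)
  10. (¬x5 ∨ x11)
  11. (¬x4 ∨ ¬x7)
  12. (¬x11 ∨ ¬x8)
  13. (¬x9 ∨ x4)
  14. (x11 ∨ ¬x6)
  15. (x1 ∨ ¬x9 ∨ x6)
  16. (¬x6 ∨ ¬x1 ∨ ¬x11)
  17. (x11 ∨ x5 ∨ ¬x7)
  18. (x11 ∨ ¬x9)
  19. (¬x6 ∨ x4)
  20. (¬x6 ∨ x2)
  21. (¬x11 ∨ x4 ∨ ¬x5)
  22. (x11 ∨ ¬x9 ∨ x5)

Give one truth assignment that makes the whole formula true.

x1=T, x2=F, x3=F, x4=T, x5=T, x6=F, x7=F, x8=F, x9=F, x10=F, x11=T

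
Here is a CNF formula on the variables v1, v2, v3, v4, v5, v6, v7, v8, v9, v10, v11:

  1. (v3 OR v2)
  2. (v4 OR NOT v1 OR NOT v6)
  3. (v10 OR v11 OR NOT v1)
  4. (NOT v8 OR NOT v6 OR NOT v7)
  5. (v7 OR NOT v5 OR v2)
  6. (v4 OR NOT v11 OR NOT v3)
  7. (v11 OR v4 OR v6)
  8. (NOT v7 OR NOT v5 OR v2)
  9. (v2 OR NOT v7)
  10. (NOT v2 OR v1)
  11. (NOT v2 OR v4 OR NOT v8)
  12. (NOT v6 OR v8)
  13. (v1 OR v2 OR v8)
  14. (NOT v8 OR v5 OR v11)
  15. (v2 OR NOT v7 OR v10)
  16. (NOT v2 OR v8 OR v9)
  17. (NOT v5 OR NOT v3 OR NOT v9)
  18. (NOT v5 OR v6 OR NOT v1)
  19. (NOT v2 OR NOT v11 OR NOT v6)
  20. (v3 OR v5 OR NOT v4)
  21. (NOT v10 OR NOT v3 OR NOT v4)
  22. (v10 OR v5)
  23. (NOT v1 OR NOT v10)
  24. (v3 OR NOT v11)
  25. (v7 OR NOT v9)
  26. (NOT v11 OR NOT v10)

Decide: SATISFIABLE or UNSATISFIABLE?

UNSATISFIABLE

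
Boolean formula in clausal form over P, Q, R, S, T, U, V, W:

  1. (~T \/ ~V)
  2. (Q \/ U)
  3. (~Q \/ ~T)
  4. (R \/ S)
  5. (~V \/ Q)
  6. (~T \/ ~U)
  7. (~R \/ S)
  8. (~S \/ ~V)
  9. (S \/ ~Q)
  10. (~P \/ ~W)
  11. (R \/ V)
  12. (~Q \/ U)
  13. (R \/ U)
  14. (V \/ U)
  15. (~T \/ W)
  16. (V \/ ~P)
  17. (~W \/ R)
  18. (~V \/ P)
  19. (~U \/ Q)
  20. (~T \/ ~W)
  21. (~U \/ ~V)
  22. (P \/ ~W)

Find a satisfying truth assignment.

P=F  Q=T  R=T  S=T  T=F  U=T  V=F  W=F

T occurs only negated in the remaining clauses — set T = False.
Set P = False and propagate.
  then V is forced to False.
  then R is forced to True.
  then S is forced to True.
  then U is forced to True.
  then Q is forced to True.
  then W is forced to False.
Every clause has at least one true literal under this assignment.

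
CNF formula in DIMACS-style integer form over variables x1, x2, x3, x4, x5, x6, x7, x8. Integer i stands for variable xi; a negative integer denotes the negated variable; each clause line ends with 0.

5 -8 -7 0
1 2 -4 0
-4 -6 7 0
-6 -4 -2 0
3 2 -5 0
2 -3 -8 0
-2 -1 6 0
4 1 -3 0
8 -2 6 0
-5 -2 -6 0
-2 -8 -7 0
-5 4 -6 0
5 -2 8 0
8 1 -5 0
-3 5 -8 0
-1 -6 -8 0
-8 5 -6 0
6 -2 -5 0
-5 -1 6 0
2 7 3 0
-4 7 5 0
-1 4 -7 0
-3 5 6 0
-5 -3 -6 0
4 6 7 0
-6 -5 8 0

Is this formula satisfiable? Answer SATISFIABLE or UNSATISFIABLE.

Branch on x1: take x1 = True.
Set x2 = False and propagate.
Set x3 = True and propagate.
  then x8 is forced to False.
For the remaining variables, x4 = False, x5 = False, x6 = True, x7 = False works.
Every clause has at least one true literal under this assignment.
So x1=T, x2=F, x3=T, x4=F, x5=F, x6=T, x7=F, x8=F is a satisfying assignment.

SATISFIABLE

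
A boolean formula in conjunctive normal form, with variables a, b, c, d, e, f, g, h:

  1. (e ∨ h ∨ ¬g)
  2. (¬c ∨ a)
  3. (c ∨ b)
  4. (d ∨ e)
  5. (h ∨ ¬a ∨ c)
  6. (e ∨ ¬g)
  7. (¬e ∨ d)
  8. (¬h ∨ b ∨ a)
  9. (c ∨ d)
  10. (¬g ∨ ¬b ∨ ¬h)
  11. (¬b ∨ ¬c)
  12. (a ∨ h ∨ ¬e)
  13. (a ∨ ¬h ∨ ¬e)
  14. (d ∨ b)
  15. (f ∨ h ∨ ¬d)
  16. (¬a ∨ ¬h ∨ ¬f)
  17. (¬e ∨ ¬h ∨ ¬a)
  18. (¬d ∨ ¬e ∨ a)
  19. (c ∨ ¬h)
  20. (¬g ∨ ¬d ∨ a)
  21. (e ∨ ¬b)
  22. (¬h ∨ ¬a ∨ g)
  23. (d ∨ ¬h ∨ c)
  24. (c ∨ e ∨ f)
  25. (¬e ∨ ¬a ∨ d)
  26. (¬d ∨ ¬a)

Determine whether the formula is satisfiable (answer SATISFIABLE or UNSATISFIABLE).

UNSATISFIABLE

a = True:
  propagation gives d=False, e=True; an empty clause results — contradiction.
a = False:
  propagation gives c=False, b=True, d=True, e=False; an empty clause results — contradiction.
Every branch closes, so no satisfying assignment exists.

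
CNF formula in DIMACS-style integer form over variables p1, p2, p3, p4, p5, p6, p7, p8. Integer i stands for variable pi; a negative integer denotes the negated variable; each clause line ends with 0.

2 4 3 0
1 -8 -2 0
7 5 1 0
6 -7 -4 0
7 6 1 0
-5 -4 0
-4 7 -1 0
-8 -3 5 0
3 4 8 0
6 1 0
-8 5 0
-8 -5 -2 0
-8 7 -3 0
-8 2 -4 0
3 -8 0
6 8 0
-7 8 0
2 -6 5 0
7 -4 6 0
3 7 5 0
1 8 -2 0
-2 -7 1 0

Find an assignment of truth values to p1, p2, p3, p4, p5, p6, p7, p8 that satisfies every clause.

p1=True, p2=False, p3=True, p4=False, p5=True, p6=True, p7=False, p8=False

Check each clause:
  1. (p2 \/ p4 \/ p3) — p3 is true.
  2. (p1 \/ ~p8 \/ ~p2) — ~p8 is true.
  3. (p5 \/ p1 \/ p7) — p1 is true.
  4. (p6 \/ ~p4 \/ ~p7) — ~p7 is true.
  5. (p7 \/ p6 \/ p1) — p1 is true.
  6. (~p5 \/ ~p4) — ~p4 is true.
  7. (~p1 \/ p7 \/ ~p4) — ~p4 is true.
  8. (~p3 \/ ~p8 \/ p5) — ~p8 is true.
  9. (p3 \/ p8 \/ p4) — p3 is true.
  10. (p1 \/ p6) — p1 is true.
  11. (p5 \/ ~p8) — ~p8 is true.
  12. (~p5 \/ ~p2 \/ ~p8) — ~p8 is true.
  13. (~p3 \/ ~p8 \/ p7) — ~p8 is true.
  14. (~p8 \/ ~p4 \/ p2) — ~p8 is true.
  15. (p3 \/ ~p8) — ~p8 is true.
  16. (p8 \/ p6) — p6 is true.
  17. (~p7 \/ p8) — ~p7 is true.
  18. (~p6 \/ p5 \/ p2) — p5 is true.
  19. (p6 \/ ~p4 \/ p7) — ~p4 is true.
  20. (p3 \/ p5 \/ p7) — p3 is true.
  21. (~p2 \/ p8 \/ p1) — p1 is true.
  22. (~p7 \/ ~p2 \/ p1) — p1 is true.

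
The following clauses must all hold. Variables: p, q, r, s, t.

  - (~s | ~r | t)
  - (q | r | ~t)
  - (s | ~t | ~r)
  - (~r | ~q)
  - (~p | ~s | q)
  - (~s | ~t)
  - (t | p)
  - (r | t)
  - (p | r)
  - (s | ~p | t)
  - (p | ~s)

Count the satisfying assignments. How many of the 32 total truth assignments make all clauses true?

Satisfying assignments:
  p=1 q=1 r=0 s=0 t=1
Count: 1.

1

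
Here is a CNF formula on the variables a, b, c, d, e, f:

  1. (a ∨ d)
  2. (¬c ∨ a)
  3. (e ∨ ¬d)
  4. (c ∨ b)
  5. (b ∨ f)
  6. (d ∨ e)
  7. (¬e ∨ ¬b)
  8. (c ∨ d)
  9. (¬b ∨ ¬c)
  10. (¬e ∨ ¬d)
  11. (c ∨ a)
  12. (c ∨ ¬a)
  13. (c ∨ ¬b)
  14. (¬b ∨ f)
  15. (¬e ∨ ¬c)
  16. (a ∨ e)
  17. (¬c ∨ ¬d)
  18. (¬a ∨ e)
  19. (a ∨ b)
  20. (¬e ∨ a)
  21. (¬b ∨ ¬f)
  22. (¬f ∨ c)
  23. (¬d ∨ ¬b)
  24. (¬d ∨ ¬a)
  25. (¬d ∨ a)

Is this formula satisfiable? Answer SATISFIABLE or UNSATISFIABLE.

UNSATISFIABLE

a = True:
  propagation gives c=True, b=False, f=True, e=False; an empty clause results — contradiction.
a = False:
  propagation gives d=True; an empty clause results — contradiction.
Every branch closes, so no satisfying assignment exists.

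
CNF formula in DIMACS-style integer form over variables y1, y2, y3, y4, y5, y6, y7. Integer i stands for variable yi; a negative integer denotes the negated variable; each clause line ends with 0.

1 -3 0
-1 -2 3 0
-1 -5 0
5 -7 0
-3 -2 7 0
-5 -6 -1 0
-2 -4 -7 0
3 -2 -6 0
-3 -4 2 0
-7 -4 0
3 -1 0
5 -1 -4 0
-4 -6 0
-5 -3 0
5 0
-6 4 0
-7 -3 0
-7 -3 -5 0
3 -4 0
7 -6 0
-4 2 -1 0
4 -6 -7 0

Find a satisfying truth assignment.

Unit propagation: (y5) forces y5 = True.
(NOT y1) is a unit clause, so y1 = False.
(NOT y3) is a unit clause, so y3 = False.
(NOT y4) is a unit clause, so y4 = False.
The clause (NOT y6) is unit: y6 must be False.
y2, y7 are now unconstrained; take y2 = False, y7 = False.
Check each clause:
  1. (y1 OR NOT y3) — NOT y3 is true.
  2. (y3 OR NOT y2 OR NOT y1) — NOT y1 is true.
  3. (NOT y1 OR NOT y5) — NOT y1 is true.
  4. (y5 OR NOT y7) — NOT y7 is true.
  5. (NOT y2 OR y7 OR NOT y3) — NOT y3 is true.
  6. (NOT y6 OR NOT y5 OR NOT y1) — NOT y6 is true.
  7. (NOT y2 OR NOT y7 OR NOT y4) — NOT y7 is true.
  8. (NOT y6 OR NOT y2 OR y3) — NOT y6 is true.
  9. (y2 OR NOT y4 OR NOT y3) — NOT y4 is true.
  10. (NOT y7 OR NOT y4) — NOT y7 is true.
  11. (y3 OR NOT y1) — NOT y1 is true.
  12. (NOT y4 OR y5 OR NOT y1) — NOT y4 is true.
  13. (NOT y4 OR NOT y6) — NOT y6 is true.
  14. (NOT y5 OR NOT y3) — NOT y3 is true.
  15. (y5) — y5 is true.
  16. (NOT y6 OR y4) — NOT y6 is true.
  17. (NOT y7 OR NOT y3) — NOT y7 is true.
  18. (NOT y7 OR NOT y5 OR NOT y3) — NOT y7 is true.
  19. (NOT y4 OR y3) — NOT y4 is true.
  20. (y7 OR NOT y6) — NOT y6 is true.
  21. (NOT y1 OR NOT y4 OR y2) — NOT y4 is true.
  22. (y4 OR NOT y7 OR NOT y6) — NOT y7 is true.

y1=F  y2=F  y3=F  y4=F  y5=T  y6=F  y7=F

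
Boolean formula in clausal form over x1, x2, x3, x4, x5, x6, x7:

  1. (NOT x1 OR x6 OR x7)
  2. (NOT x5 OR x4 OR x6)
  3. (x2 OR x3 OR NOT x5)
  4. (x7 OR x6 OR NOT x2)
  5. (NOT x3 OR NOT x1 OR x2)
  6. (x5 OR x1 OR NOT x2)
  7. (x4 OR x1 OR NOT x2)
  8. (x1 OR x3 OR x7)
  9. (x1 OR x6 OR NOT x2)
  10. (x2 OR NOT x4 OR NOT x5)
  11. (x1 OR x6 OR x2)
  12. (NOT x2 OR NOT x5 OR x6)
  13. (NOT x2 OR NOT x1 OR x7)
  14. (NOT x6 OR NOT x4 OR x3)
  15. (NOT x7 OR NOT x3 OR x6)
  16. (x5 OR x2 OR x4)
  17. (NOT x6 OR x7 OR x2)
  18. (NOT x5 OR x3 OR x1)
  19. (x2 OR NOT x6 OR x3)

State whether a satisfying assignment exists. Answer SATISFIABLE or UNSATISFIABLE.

SATISFIABLE

Branch on x1: take x1 = True.
For the remaining variables, x2 = False, x3 = False, x4 = True, x5 = False, x6 = False, x7 = True works.
So x1=True, x2=False, x3=False, x4=True, x5=False, x6=False, x7=True is a satisfying assignment.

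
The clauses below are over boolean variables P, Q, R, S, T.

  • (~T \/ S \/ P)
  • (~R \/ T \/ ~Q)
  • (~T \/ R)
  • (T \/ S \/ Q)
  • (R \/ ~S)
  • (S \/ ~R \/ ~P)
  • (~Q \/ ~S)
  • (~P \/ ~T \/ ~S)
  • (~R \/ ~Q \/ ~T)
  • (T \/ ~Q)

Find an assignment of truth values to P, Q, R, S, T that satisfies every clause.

Set P = False and propagate.
Set Q = False and propagate.
For the remaining variables, R = True, S = True, T = True works.

P=F, Q=F, R=T, S=T, T=T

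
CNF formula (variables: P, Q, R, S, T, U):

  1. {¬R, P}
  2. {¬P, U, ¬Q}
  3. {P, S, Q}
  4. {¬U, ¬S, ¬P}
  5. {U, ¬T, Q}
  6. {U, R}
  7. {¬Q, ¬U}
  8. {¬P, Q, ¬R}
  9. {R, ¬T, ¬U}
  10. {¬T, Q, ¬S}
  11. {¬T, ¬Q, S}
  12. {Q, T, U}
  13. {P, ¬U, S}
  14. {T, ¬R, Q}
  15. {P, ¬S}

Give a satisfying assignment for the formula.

Branch on P: take P = True.
Set Q = False and propagate.
  then R is forced to False.
  then U is forced to True.
  then S is forced to False.
  then T is forced to False.
Every clause has at least one true literal under this assignment.

P=True  Q=False  R=False  S=False  T=False  U=True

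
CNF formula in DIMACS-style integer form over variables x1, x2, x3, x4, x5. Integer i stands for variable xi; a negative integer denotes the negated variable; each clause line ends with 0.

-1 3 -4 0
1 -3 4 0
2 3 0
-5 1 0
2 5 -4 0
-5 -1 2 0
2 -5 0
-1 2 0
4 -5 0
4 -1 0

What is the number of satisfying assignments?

5

The models are:
  x1=F x2=T x3=F x4=F x5=F
  x1=F x2=T x3=F x4=T x5=F
  x1=F x2=T x3=T x4=T x5=F
  x1=T x2=T x3=T x4=T x5=F
  x1=T x2=T x3=T x4=T x5=T
That's 5 in total.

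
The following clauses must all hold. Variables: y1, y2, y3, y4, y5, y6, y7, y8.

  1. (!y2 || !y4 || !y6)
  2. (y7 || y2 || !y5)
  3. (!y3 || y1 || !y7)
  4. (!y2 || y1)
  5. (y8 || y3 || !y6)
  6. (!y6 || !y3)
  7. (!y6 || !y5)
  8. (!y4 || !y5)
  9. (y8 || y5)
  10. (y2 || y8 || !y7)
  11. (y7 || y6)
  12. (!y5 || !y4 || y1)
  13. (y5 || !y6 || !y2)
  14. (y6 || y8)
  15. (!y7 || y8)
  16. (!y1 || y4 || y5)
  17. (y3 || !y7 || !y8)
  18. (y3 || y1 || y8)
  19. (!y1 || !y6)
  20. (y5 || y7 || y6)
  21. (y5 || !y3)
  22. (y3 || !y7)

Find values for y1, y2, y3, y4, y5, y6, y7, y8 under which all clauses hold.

y1=True, y2=False, y3=True, y4=False, y5=True, y6=False, y7=True, y8=True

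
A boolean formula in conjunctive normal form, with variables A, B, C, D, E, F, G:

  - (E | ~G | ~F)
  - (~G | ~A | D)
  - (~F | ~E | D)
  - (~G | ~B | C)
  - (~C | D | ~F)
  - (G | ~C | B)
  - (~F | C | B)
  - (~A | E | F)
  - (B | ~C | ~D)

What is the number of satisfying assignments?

42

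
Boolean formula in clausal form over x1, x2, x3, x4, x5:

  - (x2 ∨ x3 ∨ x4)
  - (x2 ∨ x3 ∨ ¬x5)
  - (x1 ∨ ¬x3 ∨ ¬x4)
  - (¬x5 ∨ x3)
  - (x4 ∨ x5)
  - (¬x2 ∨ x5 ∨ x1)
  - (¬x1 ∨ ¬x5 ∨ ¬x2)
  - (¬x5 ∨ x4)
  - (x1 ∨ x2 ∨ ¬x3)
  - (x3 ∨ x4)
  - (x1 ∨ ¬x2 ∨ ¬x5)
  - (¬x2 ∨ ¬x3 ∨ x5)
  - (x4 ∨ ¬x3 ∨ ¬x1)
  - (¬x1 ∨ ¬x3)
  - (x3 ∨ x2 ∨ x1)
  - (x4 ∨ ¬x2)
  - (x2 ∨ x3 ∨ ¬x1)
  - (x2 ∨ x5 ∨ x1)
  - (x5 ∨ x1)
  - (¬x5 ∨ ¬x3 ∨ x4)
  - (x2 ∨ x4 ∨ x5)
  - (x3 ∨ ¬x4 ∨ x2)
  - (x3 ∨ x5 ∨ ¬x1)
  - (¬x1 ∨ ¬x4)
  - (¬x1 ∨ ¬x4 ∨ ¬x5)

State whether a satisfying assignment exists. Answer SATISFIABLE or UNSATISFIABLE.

UNSATISFIABLE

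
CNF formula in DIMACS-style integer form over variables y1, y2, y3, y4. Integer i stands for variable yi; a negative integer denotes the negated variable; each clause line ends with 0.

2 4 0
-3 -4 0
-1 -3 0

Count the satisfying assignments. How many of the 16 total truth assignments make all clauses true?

Satisfying assignments:
  y1=F y2=F y3=F y4=T
  y1=F y2=T y3=F y4=F
  y1=F y2=T y3=F y4=T
  y1=F y2=T y3=T y4=F
  y1=T y2=F y3=F y4=T
  y1=T y2=T y3=F y4=F
  y1=T y2=T y3=F y4=T
That's 7 in total.

7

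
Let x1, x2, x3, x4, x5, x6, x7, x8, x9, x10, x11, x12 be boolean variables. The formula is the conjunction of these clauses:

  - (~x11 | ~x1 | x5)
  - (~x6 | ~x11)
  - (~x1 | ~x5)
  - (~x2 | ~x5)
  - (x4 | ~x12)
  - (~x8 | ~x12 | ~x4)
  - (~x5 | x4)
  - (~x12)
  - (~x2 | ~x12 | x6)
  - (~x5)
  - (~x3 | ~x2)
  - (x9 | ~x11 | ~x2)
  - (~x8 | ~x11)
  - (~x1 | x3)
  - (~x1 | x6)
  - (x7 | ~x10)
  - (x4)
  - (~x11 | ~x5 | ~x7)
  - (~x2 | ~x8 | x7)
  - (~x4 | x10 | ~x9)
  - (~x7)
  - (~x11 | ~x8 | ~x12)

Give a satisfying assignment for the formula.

x1 = F, x2 = F, x3 = F, x4 = T, x5 = F, x6 = F, x7 = F, x8 = F, x9 = F, x10 = F, x11 = F, x12 = F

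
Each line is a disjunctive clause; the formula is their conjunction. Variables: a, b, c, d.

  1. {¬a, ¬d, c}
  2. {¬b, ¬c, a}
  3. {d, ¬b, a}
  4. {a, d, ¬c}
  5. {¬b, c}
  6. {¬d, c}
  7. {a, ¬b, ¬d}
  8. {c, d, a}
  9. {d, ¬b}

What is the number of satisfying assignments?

5

Satisfying assignments:
  a=F b=F c=T d=T
  a=T b=F c=F d=F
  a=T b=F c=T d=F
  a=T b=F c=T d=T
  a=T b=T c=T d=T
That's 5 in total.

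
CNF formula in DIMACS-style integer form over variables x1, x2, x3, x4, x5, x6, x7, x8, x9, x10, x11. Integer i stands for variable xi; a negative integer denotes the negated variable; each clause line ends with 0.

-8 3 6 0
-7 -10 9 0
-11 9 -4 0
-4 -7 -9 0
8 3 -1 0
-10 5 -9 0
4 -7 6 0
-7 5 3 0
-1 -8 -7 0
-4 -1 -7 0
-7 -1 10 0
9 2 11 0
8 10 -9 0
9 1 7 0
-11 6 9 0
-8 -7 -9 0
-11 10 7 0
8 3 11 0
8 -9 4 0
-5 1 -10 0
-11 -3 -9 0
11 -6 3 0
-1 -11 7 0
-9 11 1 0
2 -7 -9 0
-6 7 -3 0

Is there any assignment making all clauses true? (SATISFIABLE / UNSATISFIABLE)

SATISFIABLE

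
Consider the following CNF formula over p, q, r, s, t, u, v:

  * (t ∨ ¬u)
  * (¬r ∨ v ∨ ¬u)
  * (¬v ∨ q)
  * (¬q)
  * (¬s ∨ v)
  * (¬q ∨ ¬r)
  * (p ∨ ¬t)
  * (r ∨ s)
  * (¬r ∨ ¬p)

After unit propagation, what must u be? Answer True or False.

False

Unit clause (¬q) sets q = False.
(¬v ∨ q) with q = False leaves only ¬v, so v = False.
(¬s ∨ v) with v = False leaves only ¬s, so s = False.
(r ∨ s) with s = False leaves only r, so r = True.
(¬r ∨ v ∨ ¬u) with r = True, v = False leaves only ¬u, so u = False.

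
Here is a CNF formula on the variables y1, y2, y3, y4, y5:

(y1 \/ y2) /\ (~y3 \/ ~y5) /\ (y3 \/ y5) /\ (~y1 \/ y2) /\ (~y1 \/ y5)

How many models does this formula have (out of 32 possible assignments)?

6

Satisfying assignments:
  y1=0 y2=1 y3=0 y4=0 y5=1
  y1=0 y2=1 y3=0 y4=1 y5=1
  y1=0 y2=1 y3=1 y4=0 y5=0
  y1=0 y2=1 y3=1 y4=1 y5=0
  y1=1 y2=1 y3=0 y4=0 y5=1
  y1=1 y2=1 y3=0 y4=1 y5=1
Count: 6.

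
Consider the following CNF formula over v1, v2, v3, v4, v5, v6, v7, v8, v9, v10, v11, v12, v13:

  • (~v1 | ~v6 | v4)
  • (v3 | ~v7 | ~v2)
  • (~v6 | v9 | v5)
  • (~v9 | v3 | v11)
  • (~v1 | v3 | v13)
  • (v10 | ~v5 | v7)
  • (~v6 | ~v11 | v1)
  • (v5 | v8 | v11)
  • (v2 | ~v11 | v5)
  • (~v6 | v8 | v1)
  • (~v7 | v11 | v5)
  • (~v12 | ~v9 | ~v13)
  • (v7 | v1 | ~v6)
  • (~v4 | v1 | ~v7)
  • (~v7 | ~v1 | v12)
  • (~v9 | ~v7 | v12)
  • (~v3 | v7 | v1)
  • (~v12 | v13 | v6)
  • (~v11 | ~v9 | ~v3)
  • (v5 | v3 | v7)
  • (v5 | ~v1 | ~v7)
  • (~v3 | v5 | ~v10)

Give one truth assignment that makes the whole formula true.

Try v1 = True.
The remaining clauses are satisfied by v2 = True, v3 = True, v4 = False, v5 = True, v6 = False, v7 = False, v8 = False, v9 = False, v10 = True, v11 = True, v12 = False, v13 = False.
Check each clause:
  1. (~v6 | v4 | ~v1) — ~v6 is true.
  2. (v3 | ~v2 | ~v7) — ~v7 is true.
  3. (v5 | v9 | ~v6) — ~v6 is true.
  4. (v3 | ~v9 | v11) — v11 is true.
  5. (~v1 | v3 | v13) — v3 is true.
  6. (v7 | ~v5 | v10) — v10 is true.
  7. (~v11 | ~v6 | v1) — v1 is true.
  8. (v8 | v5 | v11) — v11 is true.
  9. (v2 | v5 | ~v11) — v2 is true.
  10. (v8 | ~v6 | v1) — v1 is true.
  11. (~v7 | v5 | v11) — ~v7 is true.
  12. (~v12 | ~v9 | ~v13) — ~v13 is true.
  13. (~v6 | v1 | v7) — v1 is true.
  14. (~v7 | v1 | ~v4) — ~v7 is true.
  15. (v12 | ~v1 | ~v7) — ~v7 is true.
  16. (~v9 | ~v7 | v12) — ~v7 is true.
  17. (~v3 | v1 | v7) — v1 is true.
  18. (~v12 | v13 | v6) — ~v12 is true.
  19. (~v11 | ~v3 | ~v9) — ~v9 is true.
  20. (v7 | v3 | v5) — v3 is true.
  21. (~v1 | ~v7 | v5) — ~v7 is true.
  22. (~v10 | v5 | ~v3) — v5 is true.

v1 = T  v2 = T  v3 = T  v4 = F  v5 = T  v6 = F  v7 = F  v8 = F  v9 = F  v10 = T  v11 = T  v12 = F  v13 = F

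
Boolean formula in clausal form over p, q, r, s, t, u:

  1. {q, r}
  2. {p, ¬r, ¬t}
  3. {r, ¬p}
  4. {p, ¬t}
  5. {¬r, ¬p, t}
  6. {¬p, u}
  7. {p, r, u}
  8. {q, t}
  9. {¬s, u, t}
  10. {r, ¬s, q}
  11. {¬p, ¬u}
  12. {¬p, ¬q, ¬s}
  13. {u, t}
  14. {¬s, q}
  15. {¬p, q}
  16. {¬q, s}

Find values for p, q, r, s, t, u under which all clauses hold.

p=F, q=T, r=T, s=T, t=F, u=T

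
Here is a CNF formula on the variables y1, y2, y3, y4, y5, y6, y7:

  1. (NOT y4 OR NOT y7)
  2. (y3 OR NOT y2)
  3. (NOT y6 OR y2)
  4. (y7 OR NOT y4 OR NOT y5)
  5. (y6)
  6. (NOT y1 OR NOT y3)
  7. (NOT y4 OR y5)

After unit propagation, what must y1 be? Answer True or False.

False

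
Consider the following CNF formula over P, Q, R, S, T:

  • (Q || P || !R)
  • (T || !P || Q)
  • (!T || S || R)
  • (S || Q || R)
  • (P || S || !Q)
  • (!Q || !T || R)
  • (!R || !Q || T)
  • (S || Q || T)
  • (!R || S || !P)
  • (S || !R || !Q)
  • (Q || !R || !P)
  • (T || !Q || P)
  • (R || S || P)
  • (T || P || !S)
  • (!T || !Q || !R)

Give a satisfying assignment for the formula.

P = 0, Q = 0, R = 0, S = 1, T = 1

Check each clause:
  1. (!R || Q || P) — !R is true.
  2. (!P || T || Q) — T is true.
  3. (S || !T || R) — S is true.
  4. (Q || S || R) — S is true.
  5. (S || !Q || P) — S is true.
  6. (!Q || R || !T) — !Q is true.
  7. (!Q || !R || T) — !R is true.
  8. (S || Q || T) — S is true.
  9. (!P || !R || S) — S is true.
  10. (!Q || !R || S) — S is true.
  11. (Q || !P || !R) — !R is true.
  12. (T || P || !Q) — T is true.
  13. (R || S || P) — S is true.
  14. (T || !S || P) — T is true.
  15. (!T || !R || !Q) — !R is true.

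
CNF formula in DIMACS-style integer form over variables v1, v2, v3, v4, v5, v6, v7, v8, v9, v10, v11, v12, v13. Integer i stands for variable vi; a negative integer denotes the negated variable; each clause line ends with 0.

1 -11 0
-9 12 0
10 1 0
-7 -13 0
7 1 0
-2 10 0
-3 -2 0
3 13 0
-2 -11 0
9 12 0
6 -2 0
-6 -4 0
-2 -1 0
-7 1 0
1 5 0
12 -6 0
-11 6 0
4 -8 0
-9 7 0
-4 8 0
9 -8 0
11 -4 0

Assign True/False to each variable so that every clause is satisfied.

v1 = True, v2 = False, v3 = True, v4 = False, v5 = False, v6 = True, v7 = False, v8 = False, v9 = False, v10 = False, v11 = False, v12 = True, v13 = False

Pure literal: v2 appears only negated; assign v2 = False.
Pure literal: v12 appears only positively; assign v12 = True.
Branch on v1: take v1 = True.
Try v3 = True.
The remaining clauses are satisfied by v4 = False, v5 = False, v6 = True, v7 = False, v8 = False, v9 = False, v10 = False, v11 = False, v13 = False.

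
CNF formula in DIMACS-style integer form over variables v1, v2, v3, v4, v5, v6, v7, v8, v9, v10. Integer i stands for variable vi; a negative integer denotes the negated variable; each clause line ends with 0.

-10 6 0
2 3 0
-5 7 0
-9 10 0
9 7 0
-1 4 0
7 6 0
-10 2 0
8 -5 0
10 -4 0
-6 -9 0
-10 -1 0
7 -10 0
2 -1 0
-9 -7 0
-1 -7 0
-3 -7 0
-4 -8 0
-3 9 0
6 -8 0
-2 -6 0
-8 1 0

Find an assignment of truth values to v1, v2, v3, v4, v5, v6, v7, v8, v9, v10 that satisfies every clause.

Pure literal: v5 appears only negated; assign v5 = False.
Try v1 = False.
  then v8 is forced to False.
Try v2 = True.
  then v6 is forced to False.
  then v10 is forced to False.
  then v9 is forced to False.
  then v7 is forced to True.
  then v4 is forced to False.
  then v3 is forced to False.
Check each clause:
  1. (NOT v10 OR v6) — NOT v10 is true.
  2. (v3 OR v2) — v2 is true.
  3. (NOT v5 OR v7) — NOT v5 is true.
  4. (v10 OR NOT v9) — NOT v9 is true.
  5. (v7 OR v9) — v7 is true.
  6. (NOT v1 OR v4) — NOT v1 is true.
  7. (v7 OR v6) — v7 is true.
  8. (v2 OR NOT v10) — v2 is true.
  9. (v8 OR NOT v5) — NOT v5 is true.
  10. (NOT v4 OR v10) — NOT v4 is true.
  11. (NOT v6 OR NOT v9) — NOT v6 is true.
  12. (NOT v1 OR NOT v10) — NOT v1 is true.
  13. (v7 OR NOT v10) — NOT v10 is true.
  14. (v2 OR NOT v1) — v2 is true.
  15. (NOT v9 OR NOT v7) — NOT v9 is true.
  16. (NOT v1 OR NOT v7) — NOT v1 is true.
  17. (NOT v7 OR NOT v3) — NOT v3 is true.
  18. (NOT v8 OR NOT v4) — NOT v8 is true.
  19. (v9 OR NOT v3) — NOT v3 is true.
  20. (NOT v8 OR v6) — NOT v8 is true.
  21. (NOT v6 OR NOT v2) — NOT v6 is true.
  22. (v1 OR NOT v8) — NOT v8 is true.

v1 = 0, v2 = 1, v3 = 0, v4 = 0, v5 = 0, v6 = 0, v7 = 1, v8 = 0, v9 = 0, v10 = 0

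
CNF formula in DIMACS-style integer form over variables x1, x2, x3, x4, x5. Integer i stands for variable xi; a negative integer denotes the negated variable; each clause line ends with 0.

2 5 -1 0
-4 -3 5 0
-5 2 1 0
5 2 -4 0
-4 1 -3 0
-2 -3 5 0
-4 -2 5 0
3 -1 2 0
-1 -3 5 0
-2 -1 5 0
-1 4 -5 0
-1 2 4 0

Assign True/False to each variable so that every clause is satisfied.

Try x1 = False.
Set x2 = True and propagate.
Branch on x3: take x3 = False.
The remaining clauses are satisfied by x4 = False, x5 = True.
Every clause has at least one true literal under this assignment.

x1=F, x2=T, x3=F, x4=F, x5=T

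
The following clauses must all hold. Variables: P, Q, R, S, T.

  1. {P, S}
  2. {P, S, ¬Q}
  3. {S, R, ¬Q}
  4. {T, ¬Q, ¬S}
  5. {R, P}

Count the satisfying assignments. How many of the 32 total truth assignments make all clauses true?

15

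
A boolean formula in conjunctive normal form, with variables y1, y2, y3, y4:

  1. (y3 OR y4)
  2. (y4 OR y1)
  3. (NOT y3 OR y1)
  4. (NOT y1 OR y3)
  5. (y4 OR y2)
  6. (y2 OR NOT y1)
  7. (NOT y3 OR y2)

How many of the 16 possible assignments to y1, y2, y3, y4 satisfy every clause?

4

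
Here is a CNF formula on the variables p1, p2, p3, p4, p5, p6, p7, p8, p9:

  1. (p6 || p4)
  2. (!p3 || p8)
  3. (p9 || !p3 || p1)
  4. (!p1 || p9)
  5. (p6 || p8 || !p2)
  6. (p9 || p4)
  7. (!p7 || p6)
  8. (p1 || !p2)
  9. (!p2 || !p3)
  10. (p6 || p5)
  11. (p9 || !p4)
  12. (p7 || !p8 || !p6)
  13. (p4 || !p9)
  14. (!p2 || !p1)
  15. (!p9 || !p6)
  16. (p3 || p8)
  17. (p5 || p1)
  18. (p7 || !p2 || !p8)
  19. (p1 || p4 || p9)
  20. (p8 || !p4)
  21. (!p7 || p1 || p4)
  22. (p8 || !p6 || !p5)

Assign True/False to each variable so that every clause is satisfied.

p1=True, p2=False, p3=True, p4=True, p5=True, p6=False, p7=False, p8=True, p9=True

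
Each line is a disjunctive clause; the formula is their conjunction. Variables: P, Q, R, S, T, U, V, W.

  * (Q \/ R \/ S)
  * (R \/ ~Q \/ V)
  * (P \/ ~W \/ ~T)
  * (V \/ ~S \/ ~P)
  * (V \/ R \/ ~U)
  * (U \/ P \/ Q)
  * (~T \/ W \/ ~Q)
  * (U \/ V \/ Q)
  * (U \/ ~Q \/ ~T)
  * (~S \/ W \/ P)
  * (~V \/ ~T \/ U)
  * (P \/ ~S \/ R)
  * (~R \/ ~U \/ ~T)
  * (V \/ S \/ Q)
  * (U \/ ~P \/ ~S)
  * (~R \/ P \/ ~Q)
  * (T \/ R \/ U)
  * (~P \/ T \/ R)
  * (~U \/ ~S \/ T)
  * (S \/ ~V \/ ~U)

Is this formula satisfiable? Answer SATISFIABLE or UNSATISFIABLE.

SATISFIABLE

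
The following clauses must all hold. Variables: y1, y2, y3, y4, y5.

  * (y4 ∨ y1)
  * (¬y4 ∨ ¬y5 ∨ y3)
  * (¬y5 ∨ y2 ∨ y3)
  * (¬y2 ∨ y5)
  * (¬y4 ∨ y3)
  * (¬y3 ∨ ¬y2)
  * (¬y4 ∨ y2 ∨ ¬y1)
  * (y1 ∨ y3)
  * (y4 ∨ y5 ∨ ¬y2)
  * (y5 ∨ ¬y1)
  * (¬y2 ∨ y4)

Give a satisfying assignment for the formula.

y1 = False, y2 = False, y3 = True, y4 = True, y5 = True

Check each clause:
  1. (y4 ∨ y1) — y4 is true.
  2. (y3 ∨ ¬y4 ∨ ¬y5) — y3 is true.
  3. (y2 ∨ ¬y5 ∨ y3) — y3 is true.
  4. (y5 ∨ ¬y2) — y5 is true.
  5. (¬y4 ∨ y3) — y3 is true.
  6. (¬y3 ∨ ¬y2) — ¬y2 is true.
  7. (y2 ∨ ¬y1 ∨ ¬y4) — ¬y1 is true.
  8. (y3 ∨ y1) — y3 is true.
  9. (¬y2 ∨ y5 ∨ y4) — y4 is true.
  10. (y5 ∨ ¬y1) — y5 is true.
  11. (y4 ∨ ¬y2) — y4 is true.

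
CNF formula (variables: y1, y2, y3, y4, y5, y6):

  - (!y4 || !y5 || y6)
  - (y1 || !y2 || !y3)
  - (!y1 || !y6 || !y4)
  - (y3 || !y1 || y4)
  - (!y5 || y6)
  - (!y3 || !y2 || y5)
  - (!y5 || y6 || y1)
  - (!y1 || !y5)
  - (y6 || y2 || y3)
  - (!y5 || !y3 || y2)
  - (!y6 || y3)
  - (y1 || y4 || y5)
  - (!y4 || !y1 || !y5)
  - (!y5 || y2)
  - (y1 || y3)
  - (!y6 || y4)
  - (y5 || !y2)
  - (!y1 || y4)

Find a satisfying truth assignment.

y1=False, y2=False, y3=True, y4=True, y5=False, y6=True

Check each clause:
  1. (y6 || !y4 || !y5) — !y5 is true.
  2. (!y3 || !y2 || y1) — !y2 is true.
  3. (!y6 || !y1 || !y4) — !y1 is true.
  4. (!y1 || y4 || y3) — y3 is true.
  5. (!y5 || y6) — !y5 is true.
  6. (!y3 || !y2 || y5) — !y2 is true.
  7. (!y5 || y6 || y1) — !y5 is true.
  8. (!y5 || !y1) — !y5 is true.
  9. (y3 || y2 || y6) — y3 is true.
  10. (!y3 || !y5 || y2) — !y5 is true.
  11. (y3 || !y6) — y3 is true.
  12. (y4 || y5 || y1) — y4 is true.
  13. (!y1 || !y5 || !y4) — !y5 is true.
  14. (!y5 || y2) — !y5 is true.
  15. (y1 || y3) — y3 is true.
  16. (y4 || !y6) — y4 is true.
  17. (!y2 || y5) — !y2 is true.
  18. (y4 || !y1) — y4 is true.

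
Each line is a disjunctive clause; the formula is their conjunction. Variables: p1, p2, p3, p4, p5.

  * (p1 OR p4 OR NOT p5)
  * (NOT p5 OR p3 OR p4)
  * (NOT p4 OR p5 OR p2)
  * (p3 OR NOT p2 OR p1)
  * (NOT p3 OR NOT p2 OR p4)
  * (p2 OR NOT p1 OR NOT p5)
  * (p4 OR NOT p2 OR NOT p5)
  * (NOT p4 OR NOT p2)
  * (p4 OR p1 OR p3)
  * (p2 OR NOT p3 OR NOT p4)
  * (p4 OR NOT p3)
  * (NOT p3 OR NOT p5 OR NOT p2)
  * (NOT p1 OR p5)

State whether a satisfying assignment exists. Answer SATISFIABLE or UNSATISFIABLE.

Try p1 = False.
For the remaining variables, p2 = False, p3 = False, p4 = True, p5 = True works.
So p1 = 0, p2 = 0, p3 = 0, p4 = 1, p5 = 1 is a satisfying assignment.

SATISFIABLE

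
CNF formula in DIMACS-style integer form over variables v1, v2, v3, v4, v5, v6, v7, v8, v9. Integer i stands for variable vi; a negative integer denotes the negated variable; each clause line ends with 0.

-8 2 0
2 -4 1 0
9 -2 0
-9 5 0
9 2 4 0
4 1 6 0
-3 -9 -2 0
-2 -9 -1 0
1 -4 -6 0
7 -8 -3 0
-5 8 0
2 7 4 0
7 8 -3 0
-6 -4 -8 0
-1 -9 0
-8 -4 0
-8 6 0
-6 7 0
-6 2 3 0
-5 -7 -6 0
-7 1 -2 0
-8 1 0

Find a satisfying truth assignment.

v1=True, v2=False, v3=False, v4=True, v5=False, v6=False, v7=True, v8=False, v9=False

Check each clause:
  1. (v2 || !v8) — !v8 is true.
  2. (v2 || v1 || !v4) — v1 is true.
  3. (!v2 || v9) — !v2 is true.
  4. (!v9 || v5) — !v9 is true.
  5. (v4 || v9 || v2) — v4 is true.
  6. (v1 || v4 || v6) — v1 is true.
  7. (!v9 || !v3 || !v2) — !v3 is true.
  8. (!v9 || !v2 || !v1) — !v2 is true.
  9. (v1 || !v4 || !v6) — v1 is true.
  10. (v7 || !v8 || !v3) — !v8 is true.
  11. (v8 || !v5) — !v5 is true.
  12. (v4 || v7 || v2) — v4 is true.
  13. (v8 || v7 || !v3) — !v3 is true.
  14. (!v6 || !v8 || !v4) — !v8 is true.
  15. (!v9 || !v1) — !v9 is true.
  16. (!v8 || !v4) — !v8 is true.
  17. (!v8 || v6) — !v8 is true.
  18. (v7 || !v6) — !v6 is true.
  19. (v2 || !v6 || v3) — !v6 is true.
  20. (!v6 || !v7 || !v5) — !v6 is true.
  21. (v1 || !v7 || !v2) — v1 is true.
  22. (!v8 || v1) — !v8 is true.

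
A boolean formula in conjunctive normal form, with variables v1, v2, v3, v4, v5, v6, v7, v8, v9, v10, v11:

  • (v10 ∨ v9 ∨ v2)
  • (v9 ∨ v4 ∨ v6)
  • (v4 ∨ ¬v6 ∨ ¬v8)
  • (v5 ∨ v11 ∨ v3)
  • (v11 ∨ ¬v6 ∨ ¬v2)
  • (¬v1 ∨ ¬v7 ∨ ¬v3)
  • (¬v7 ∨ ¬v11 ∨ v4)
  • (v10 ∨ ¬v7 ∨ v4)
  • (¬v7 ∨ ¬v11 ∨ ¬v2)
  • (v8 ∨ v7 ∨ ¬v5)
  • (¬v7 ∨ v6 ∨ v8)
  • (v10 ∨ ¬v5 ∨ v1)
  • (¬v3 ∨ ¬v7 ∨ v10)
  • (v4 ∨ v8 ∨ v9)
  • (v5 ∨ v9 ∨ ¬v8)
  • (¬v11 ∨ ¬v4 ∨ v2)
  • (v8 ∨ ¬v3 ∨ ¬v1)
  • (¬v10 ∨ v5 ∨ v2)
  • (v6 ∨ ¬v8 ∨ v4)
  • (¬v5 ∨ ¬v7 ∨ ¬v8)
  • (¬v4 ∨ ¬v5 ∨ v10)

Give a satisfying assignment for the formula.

v1=True  v2=True  v3=False  v4=True  v5=False  v6=True  v7=False  v8=False  v9=True  v10=True  v11=True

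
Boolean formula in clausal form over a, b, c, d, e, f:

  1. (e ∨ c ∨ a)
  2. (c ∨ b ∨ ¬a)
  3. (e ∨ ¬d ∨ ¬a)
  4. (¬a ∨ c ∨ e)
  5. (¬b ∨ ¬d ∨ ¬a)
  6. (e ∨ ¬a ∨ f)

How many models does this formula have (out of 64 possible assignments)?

34

Split on a, then e.
  a=1, e=1: f free; 4 ways for (b,c,d) × 2^1 = 8.
  a=1, e=0: remaining (b,c,d,f) ∈ {(0,1,0,1); (1,1,0,1)} — 2.
  a=0, e=1: b, c, d, f free → 2^4 = 16.
  a=0, e=0: forces c=1; b, d, f free → 2^3 = 8.
Total: 8 + 2 + 16 + 8 = 34.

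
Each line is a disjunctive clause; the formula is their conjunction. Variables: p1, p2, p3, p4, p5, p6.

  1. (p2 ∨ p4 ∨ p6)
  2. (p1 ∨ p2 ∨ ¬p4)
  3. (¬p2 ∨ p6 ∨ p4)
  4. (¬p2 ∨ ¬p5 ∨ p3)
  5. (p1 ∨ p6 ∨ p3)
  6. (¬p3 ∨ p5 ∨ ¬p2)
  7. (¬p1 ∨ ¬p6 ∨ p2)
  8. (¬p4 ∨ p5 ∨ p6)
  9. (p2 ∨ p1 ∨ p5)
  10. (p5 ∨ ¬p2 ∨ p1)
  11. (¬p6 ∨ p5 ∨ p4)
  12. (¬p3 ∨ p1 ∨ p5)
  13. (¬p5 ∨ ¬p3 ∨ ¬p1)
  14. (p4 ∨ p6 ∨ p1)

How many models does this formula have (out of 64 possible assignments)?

7

Split on p1, then p2.
  p1=1, p2=1: remaining (p3,p4,p5,p6) ∈ {(0,1,0,1)} — 1.
  p1=1, p2=0: remaining (p3,p4,p5,p6) ∈ {(0,1,1,0)} — 1.
  p1=0, p2=1: remaining (p3,p4,p5,p6) ∈ {(1,0,1,1); (1,1,1,0); (1,1,1,1)} — 3.
  p1=0, p2=0: remaining (p3,p4,p5,p6) ∈ {(0,0,1,1); (1,0,1,1)} — 2.
Total: 1 + 1 + 3 + 2 = 7.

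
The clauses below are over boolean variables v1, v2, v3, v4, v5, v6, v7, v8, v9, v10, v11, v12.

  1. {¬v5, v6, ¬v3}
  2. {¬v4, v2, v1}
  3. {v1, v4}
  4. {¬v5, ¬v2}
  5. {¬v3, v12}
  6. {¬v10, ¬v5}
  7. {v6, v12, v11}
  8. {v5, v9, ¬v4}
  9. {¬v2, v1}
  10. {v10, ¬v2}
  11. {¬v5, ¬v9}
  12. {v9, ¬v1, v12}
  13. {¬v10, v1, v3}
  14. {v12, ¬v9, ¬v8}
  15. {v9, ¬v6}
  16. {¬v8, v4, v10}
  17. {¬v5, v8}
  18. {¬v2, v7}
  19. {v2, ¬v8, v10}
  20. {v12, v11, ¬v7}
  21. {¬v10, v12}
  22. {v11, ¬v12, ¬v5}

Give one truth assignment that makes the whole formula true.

v11 occurs only positively in the remaining clauses — set v11 = True.
Try v1 = True.
The remaining clauses are satisfied by v2 = False, v3 = True, v4 = False, v5 = False, v6 = False, v7 = True, v8 = False, v9 = False, v10 = False, v12 = True.
Check each clause:
  1. {v6, ¬v3, ¬v5} — ¬v5 is true.
  2. {v2, v1, ¬v4} — v1 is true.
  3. {v4, v1} — v1 is true.
  4. {¬v2, ¬v5} — ¬v5 is true.
  5. {v12, ¬v3} — v12 is true.
  6. {¬v5, ¬v10} — ¬v5 is true.
  7. {v6, v11, v12} — v11 is true.
  8. {¬v4, v9, v5} — ¬v4 is true.
  9. {v1, ¬v2} — v1 is true.
  10. {v10, ¬v2} — ¬v2 is true.
  11. {¬v5, ¬v9} — ¬v5 is true.
  12. {¬v1, v12, v9} — v12 is true.
  13. {¬v10, v3, v1} — v1 is true.
  14. {¬v9, v12, ¬v8} — ¬v8 is true.
  15. {v9, ¬v6} — ¬v6 is true.
  16. {v4, v10, ¬v8} — ¬v8 is true.
  17. {v8, ¬v5} — ¬v5 is true.
  18. {v7, ¬v2} — ¬v2 is true.
  19. {v2, v10, ¬v8} — ¬v8 is true.
  20. {¬v7, v11, v12} — v11 is true.
  21. {v12, ¬v10} — v12 is true.
  22. {¬v12, ¬v5, v11} — v11 is true.

v1 = 1, v2 = 0, v3 = 1, v4 = 0, v5 = 0, v6 = 0, v7 = 1, v8 = 0, v9 = 0, v10 = 0, v11 = 1, v12 = 1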